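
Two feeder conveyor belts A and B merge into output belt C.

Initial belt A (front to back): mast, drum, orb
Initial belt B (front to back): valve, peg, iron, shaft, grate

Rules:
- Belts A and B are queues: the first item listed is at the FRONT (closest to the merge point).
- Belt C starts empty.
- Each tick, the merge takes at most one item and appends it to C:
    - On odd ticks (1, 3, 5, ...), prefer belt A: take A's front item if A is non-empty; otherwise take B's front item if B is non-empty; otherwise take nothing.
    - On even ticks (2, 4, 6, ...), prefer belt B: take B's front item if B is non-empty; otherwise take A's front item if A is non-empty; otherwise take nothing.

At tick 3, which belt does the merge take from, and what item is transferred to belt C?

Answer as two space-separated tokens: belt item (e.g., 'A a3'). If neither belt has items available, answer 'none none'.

Answer: A drum

Derivation:
Tick 1: prefer A, take mast from A; A=[drum,orb] B=[valve,peg,iron,shaft,grate] C=[mast]
Tick 2: prefer B, take valve from B; A=[drum,orb] B=[peg,iron,shaft,grate] C=[mast,valve]
Tick 3: prefer A, take drum from A; A=[orb] B=[peg,iron,shaft,grate] C=[mast,valve,drum]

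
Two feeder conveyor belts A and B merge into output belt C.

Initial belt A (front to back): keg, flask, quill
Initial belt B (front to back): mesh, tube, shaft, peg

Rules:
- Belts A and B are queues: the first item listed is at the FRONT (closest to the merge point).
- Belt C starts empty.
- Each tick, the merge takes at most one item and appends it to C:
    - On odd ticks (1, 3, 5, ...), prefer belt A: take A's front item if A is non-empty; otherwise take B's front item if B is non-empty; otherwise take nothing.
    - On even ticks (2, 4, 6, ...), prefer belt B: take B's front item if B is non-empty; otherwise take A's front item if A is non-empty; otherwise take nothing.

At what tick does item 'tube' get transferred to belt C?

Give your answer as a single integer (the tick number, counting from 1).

Answer: 4

Derivation:
Tick 1: prefer A, take keg from A; A=[flask,quill] B=[mesh,tube,shaft,peg] C=[keg]
Tick 2: prefer B, take mesh from B; A=[flask,quill] B=[tube,shaft,peg] C=[keg,mesh]
Tick 3: prefer A, take flask from A; A=[quill] B=[tube,shaft,peg] C=[keg,mesh,flask]
Tick 4: prefer B, take tube from B; A=[quill] B=[shaft,peg] C=[keg,mesh,flask,tube]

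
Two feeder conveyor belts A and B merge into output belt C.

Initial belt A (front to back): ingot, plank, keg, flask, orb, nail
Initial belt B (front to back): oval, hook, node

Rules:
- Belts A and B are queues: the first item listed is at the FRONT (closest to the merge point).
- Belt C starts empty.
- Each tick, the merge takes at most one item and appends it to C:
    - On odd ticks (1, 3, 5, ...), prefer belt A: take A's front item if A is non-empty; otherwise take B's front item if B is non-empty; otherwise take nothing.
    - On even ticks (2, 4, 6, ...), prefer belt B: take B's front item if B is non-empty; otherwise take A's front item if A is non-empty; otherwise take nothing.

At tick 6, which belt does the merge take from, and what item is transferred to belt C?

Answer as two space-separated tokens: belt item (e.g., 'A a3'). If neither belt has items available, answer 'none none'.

Tick 1: prefer A, take ingot from A; A=[plank,keg,flask,orb,nail] B=[oval,hook,node] C=[ingot]
Tick 2: prefer B, take oval from B; A=[plank,keg,flask,orb,nail] B=[hook,node] C=[ingot,oval]
Tick 3: prefer A, take plank from A; A=[keg,flask,orb,nail] B=[hook,node] C=[ingot,oval,plank]
Tick 4: prefer B, take hook from B; A=[keg,flask,orb,nail] B=[node] C=[ingot,oval,plank,hook]
Tick 5: prefer A, take keg from A; A=[flask,orb,nail] B=[node] C=[ingot,oval,plank,hook,keg]
Tick 6: prefer B, take node from B; A=[flask,orb,nail] B=[-] C=[ingot,oval,plank,hook,keg,node]

Answer: B node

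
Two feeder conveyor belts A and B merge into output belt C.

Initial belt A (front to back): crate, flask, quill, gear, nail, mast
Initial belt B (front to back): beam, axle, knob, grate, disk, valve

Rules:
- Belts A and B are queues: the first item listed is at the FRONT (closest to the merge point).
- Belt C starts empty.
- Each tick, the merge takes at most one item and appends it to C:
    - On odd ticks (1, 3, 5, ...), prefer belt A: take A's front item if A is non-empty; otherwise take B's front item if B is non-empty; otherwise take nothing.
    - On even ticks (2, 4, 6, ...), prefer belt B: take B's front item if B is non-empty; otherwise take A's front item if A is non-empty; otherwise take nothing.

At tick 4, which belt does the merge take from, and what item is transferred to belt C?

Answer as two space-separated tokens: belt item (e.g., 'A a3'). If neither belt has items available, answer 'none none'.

Tick 1: prefer A, take crate from A; A=[flask,quill,gear,nail,mast] B=[beam,axle,knob,grate,disk,valve] C=[crate]
Tick 2: prefer B, take beam from B; A=[flask,quill,gear,nail,mast] B=[axle,knob,grate,disk,valve] C=[crate,beam]
Tick 3: prefer A, take flask from A; A=[quill,gear,nail,mast] B=[axle,knob,grate,disk,valve] C=[crate,beam,flask]
Tick 4: prefer B, take axle from B; A=[quill,gear,nail,mast] B=[knob,grate,disk,valve] C=[crate,beam,flask,axle]

Answer: B axle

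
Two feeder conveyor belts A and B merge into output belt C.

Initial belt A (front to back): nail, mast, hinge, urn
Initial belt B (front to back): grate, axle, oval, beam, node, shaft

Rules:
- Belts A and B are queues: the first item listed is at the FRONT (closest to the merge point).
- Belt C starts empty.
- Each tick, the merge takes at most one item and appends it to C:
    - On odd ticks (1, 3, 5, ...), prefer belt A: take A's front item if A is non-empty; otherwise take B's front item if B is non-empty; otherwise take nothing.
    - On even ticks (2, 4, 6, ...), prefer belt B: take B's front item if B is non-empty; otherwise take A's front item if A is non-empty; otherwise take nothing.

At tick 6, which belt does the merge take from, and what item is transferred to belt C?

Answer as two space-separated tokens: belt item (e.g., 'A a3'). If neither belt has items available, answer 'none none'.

Answer: B oval

Derivation:
Tick 1: prefer A, take nail from A; A=[mast,hinge,urn] B=[grate,axle,oval,beam,node,shaft] C=[nail]
Tick 2: prefer B, take grate from B; A=[mast,hinge,urn] B=[axle,oval,beam,node,shaft] C=[nail,grate]
Tick 3: prefer A, take mast from A; A=[hinge,urn] B=[axle,oval,beam,node,shaft] C=[nail,grate,mast]
Tick 4: prefer B, take axle from B; A=[hinge,urn] B=[oval,beam,node,shaft] C=[nail,grate,mast,axle]
Tick 5: prefer A, take hinge from A; A=[urn] B=[oval,beam,node,shaft] C=[nail,grate,mast,axle,hinge]
Tick 6: prefer B, take oval from B; A=[urn] B=[beam,node,shaft] C=[nail,grate,mast,axle,hinge,oval]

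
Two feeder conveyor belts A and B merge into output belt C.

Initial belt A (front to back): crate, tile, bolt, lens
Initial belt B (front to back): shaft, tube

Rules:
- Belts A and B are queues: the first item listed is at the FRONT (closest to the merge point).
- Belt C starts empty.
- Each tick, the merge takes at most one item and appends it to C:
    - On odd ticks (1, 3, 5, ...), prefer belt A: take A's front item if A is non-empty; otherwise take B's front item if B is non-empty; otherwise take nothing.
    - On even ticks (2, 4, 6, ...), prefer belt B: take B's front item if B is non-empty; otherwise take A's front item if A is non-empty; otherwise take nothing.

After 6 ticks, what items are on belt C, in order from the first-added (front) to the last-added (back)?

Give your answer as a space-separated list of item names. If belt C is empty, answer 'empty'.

Answer: crate shaft tile tube bolt lens

Derivation:
Tick 1: prefer A, take crate from A; A=[tile,bolt,lens] B=[shaft,tube] C=[crate]
Tick 2: prefer B, take shaft from B; A=[tile,bolt,lens] B=[tube] C=[crate,shaft]
Tick 3: prefer A, take tile from A; A=[bolt,lens] B=[tube] C=[crate,shaft,tile]
Tick 4: prefer B, take tube from B; A=[bolt,lens] B=[-] C=[crate,shaft,tile,tube]
Tick 5: prefer A, take bolt from A; A=[lens] B=[-] C=[crate,shaft,tile,tube,bolt]
Tick 6: prefer B, take lens from A; A=[-] B=[-] C=[crate,shaft,tile,tube,bolt,lens]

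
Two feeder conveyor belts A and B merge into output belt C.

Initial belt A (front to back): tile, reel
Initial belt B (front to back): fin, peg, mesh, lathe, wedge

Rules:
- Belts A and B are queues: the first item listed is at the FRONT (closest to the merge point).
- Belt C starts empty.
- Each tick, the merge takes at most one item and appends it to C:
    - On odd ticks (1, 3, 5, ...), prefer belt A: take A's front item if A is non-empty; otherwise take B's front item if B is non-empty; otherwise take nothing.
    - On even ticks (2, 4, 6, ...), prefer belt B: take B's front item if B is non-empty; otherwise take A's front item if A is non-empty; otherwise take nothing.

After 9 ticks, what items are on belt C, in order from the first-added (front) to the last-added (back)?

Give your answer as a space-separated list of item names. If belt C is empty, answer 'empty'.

Tick 1: prefer A, take tile from A; A=[reel] B=[fin,peg,mesh,lathe,wedge] C=[tile]
Tick 2: prefer B, take fin from B; A=[reel] B=[peg,mesh,lathe,wedge] C=[tile,fin]
Tick 3: prefer A, take reel from A; A=[-] B=[peg,mesh,lathe,wedge] C=[tile,fin,reel]
Tick 4: prefer B, take peg from B; A=[-] B=[mesh,lathe,wedge] C=[tile,fin,reel,peg]
Tick 5: prefer A, take mesh from B; A=[-] B=[lathe,wedge] C=[tile,fin,reel,peg,mesh]
Tick 6: prefer B, take lathe from B; A=[-] B=[wedge] C=[tile,fin,reel,peg,mesh,lathe]
Tick 7: prefer A, take wedge from B; A=[-] B=[-] C=[tile,fin,reel,peg,mesh,lathe,wedge]
Tick 8: prefer B, both empty, nothing taken; A=[-] B=[-] C=[tile,fin,reel,peg,mesh,lathe,wedge]
Tick 9: prefer A, both empty, nothing taken; A=[-] B=[-] C=[tile,fin,reel,peg,mesh,lathe,wedge]

Answer: tile fin reel peg mesh lathe wedge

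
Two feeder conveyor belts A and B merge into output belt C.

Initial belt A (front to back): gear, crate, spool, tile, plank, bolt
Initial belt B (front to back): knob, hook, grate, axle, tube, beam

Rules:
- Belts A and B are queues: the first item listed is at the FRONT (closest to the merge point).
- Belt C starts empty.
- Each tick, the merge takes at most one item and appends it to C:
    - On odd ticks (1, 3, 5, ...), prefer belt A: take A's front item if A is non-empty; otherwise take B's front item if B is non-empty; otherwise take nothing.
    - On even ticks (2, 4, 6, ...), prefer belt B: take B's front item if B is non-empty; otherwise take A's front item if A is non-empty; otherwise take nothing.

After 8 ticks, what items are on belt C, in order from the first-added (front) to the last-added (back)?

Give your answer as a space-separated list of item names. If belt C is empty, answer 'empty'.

Answer: gear knob crate hook spool grate tile axle

Derivation:
Tick 1: prefer A, take gear from A; A=[crate,spool,tile,plank,bolt] B=[knob,hook,grate,axle,tube,beam] C=[gear]
Tick 2: prefer B, take knob from B; A=[crate,spool,tile,plank,bolt] B=[hook,grate,axle,tube,beam] C=[gear,knob]
Tick 3: prefer A, take crate from A; A=[spool,tile,plank,bolt] B=[hook,grate,axle,tube,beam] C=[gear,knob,crate]
Tick 4: prefer B, take hook from B; A=[spool,tile,plank,bolt] B=[grate,axle,tube,beam] C=[gear,knob,crate,hook]
Tick 5: prefer A, take spool from A; A=[tile,plank,bolt] B=[grate,axle,tube,beam] C=[gear,knob,crate,hook,spool]
Tick 6: prefer B, take grate from B; A=[tile,plank,bolt] B=[axle,tube,beam] C=[gear,knob,crate,hook,spool,grate]
Tick 7: prefer A, take tile from A; A=[plank,bolt] B=[axle,tube,beam] C=[gear,knob,crate,hook,spool,grate,tile]
Tick 8: prefer B, take axle from B; A=[plank,bolt] B=[tube,beam] C=[gear,knob,crate,hook,spool,grate,tile,axle]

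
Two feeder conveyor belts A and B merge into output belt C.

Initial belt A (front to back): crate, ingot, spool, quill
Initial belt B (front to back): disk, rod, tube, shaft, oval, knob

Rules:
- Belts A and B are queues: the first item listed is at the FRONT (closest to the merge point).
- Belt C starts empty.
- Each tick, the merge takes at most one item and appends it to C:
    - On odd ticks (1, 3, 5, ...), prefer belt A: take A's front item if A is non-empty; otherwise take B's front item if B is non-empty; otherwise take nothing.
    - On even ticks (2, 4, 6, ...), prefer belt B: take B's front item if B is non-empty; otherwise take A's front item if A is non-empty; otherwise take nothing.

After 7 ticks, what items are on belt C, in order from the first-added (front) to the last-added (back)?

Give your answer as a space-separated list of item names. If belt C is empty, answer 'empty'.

Tick 1: prefer A, take crate from A; A=[ingot,spool,quill] B=[disk,rod,tube,shaft,oval,knob] C=[crate]
Tick 2: prefer B, take disk from B; A=[ingot,spool,quill] B=[rod,tube,shaft,oval,knob] C=[crate,disk]
Tick 3: prefer A, take ingot from A; A=[spool,quill] B=[rod,tube,shaft,oval,knob] C=[crate,disk,ingot]
Tick 4: prefer B, take rod from B; A=[spool,quill] B=[tube,shaft,oval,knob] C=[crate,disk,ingot,rod]
Tick 5: prefer A, take spool from A; A=[quill] B=[tube,shaft,oval,knob] C=[crate,disk,ingot,rod,spool]
Tick 6: prefer B, take tube from B; A=[quill] B=[shaft,oval,knob] C=[crate,disk,ingot,rod,spool,tube]
Tick 7: prefer A, take quill from A; A=[-] B=[shaft,oval,knob] C=[crate,disk,ingot,rod,spool,tube,quill]

Answer: crate disk ingot rod spool tube quill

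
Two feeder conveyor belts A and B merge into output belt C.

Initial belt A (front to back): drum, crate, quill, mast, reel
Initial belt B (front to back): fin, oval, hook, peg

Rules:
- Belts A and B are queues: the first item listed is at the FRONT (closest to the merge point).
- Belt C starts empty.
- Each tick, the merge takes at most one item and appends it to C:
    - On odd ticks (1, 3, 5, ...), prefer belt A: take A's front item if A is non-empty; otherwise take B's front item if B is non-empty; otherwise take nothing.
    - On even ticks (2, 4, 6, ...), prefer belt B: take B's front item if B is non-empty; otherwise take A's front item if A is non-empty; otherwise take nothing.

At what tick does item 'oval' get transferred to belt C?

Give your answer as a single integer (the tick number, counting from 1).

Answer: 4

Derivation:
Tick 1: prefer A, take drum from A; A=[crate,quill,mast,reel] B=[fin,oval,hook,peg] C=[drum]
Tick 2: prefer B, take fin from B; A=[crate,quill,mast,reel] B=[oval,hook,peg] C=[drum,fin]
Tick 3: prefer A, take crate from A; A=[quill,mast,reel] B=[oval,hook,peg] C=[drum,fin,crate]
Tick 4: prefer B, take oval from B; A=[quill,mast,reel] B=[hook,peg] C=[drum,fin,crate,oval]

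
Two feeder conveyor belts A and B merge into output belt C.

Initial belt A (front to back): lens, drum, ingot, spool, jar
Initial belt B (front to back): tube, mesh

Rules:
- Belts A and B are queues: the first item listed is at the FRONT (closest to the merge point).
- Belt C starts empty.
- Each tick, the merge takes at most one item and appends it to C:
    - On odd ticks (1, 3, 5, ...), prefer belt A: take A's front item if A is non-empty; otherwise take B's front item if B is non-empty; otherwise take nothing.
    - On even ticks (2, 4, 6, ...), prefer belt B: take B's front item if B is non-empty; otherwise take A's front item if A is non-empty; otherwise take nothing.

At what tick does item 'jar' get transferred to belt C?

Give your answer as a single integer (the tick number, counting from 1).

Tick 1: prefer A, take lens from A; A=[drum,ingot,spool,jar] B=[tube,mesh] C=[lens]
Tick 2: prefer B, take tube from B; A=[drum,ingot,spool,jar] B=[mesh] C=[lens,tube]
Tick 3: prefer A, take drum from A; A=[ingot,spool,jar] B=[mesh] C=[lens,tube,drum]
Tick 4: prefer B, take mesh from B; A=[ingot,spool,jar] B=[-] C=[lens,tube,drum,mesh]
Tick 5: prefer A, take ingot from A; A=[spool,jar] B=[-] C=[lens,tube,drum,mesh,ingot]
Tick 6: prefer B, take spool from A; A=[jar] B=[-] C=[lens,tube,drum,mesh,ingot,spool]
Tick 7: prefer A, take jar from A; A=[-] B=[-] C=[lens,tube,drum,mesh,ingot,spool,jar]

Answer: 7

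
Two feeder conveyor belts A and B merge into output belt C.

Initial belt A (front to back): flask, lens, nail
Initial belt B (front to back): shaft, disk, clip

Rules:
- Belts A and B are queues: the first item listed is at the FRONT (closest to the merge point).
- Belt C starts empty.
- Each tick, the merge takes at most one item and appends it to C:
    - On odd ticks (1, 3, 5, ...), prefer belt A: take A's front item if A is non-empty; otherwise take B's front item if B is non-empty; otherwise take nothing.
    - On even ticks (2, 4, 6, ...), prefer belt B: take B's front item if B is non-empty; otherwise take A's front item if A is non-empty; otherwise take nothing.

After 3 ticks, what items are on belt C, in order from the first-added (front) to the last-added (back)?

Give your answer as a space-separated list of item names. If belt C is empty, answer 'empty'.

Tick 1: prefer A, take flask from A; A=[lens,nail] B=[shaft,disk,clip] C=[flask]
Tick 2: prefer B, take shaft from B; A=[lens,nail] B=[disk,clip] C=[flask,shaft]
Tick 3: prefer A, take lens from A; A=[nail] B=[disk,clip] C=[flask,shaft,lens]

Answer: flask shaft lens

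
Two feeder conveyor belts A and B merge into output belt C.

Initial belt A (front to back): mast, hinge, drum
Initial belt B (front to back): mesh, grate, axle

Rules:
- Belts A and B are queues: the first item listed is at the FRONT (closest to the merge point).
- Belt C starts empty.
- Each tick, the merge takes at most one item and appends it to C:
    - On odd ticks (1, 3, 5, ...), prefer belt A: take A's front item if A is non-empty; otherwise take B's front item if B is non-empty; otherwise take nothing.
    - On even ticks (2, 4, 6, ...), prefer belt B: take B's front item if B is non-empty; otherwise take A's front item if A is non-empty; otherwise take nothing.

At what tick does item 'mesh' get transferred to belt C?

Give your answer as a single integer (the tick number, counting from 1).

Tick 1: prefer A, take mast from A; A=[hinge,drum] B=[mesh,grate,axle] C=[mast]
Tick 2: prefer B, take mesh from B; A=[hinge,drum] B=[grate,axle] C=[mast,mesh]

Answer: 2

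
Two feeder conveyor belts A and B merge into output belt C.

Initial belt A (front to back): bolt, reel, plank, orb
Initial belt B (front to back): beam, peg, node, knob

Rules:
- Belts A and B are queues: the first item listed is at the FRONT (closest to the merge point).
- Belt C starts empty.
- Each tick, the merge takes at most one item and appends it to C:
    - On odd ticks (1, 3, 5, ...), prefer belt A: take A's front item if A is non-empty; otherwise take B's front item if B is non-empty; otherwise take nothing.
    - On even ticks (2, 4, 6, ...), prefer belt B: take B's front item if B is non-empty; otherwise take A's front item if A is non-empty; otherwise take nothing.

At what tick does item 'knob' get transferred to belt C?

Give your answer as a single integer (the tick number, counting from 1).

Tick 1: prefer A, take bolt from A; A=[reel,plank,orb] B=[beam,peg,node,knob] C=[bolt]
Tick 2: prefer B, take beam from B; A=[reel,plank,orb] B=[peg,node,knob] C=[bolt,beam]
Tick 3: prefer A, take reel from A; A=[plank,orb] B=[peg,node,knob] C=[bolt,beam,reel]
Tick 4: prefer B, take peg from B; A=[plank,orb] B=[node,knob] C=[bolt,beam,reel,peg]
Tick 5: prefer A, take plank from A; A=[orb] B=[node,knob] C=[bolt,beam,reel,peg,plank]
Tick 6: prefer B, take node from B; A=[orb] B=[knob] C=[bolt,beam,reel,peg,plank,node]
Tick 7: prefer A, take orb from A; A=[-] B=[knob] C=[bolt,beam,reel,peg,plank,node,orb]
Tick 8: prefer B, take knob from B; A=[-] B=[-] C=[bolt,beam,reel,peg,plank,node,orb,knob]

Answer: 8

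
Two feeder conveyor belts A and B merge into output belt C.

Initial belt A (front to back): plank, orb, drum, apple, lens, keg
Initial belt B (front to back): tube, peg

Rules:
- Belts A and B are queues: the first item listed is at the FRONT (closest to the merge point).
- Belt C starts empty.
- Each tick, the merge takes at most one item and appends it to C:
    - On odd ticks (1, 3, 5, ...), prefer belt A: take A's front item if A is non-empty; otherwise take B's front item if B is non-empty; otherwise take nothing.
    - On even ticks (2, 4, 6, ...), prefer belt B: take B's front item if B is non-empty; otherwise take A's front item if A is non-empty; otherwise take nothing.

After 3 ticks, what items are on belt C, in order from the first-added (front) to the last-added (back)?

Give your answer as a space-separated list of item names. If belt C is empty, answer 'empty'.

Answer: plank tube orb

Derivation:
Tick 1: prefer A, take plank from A; A=[orb,drum,apple,lens,keg] B=[tube,peg] C=[plank]
Tick 2: prefer B, take tube from B; A=[orb,drum,apple,lens,keg] B=[peg] C=[plank,tube]
Tick 3: prefer A, take orb from A; A=[drum,apple,lens,keg] B=[peg] C=[plank,tube,orb]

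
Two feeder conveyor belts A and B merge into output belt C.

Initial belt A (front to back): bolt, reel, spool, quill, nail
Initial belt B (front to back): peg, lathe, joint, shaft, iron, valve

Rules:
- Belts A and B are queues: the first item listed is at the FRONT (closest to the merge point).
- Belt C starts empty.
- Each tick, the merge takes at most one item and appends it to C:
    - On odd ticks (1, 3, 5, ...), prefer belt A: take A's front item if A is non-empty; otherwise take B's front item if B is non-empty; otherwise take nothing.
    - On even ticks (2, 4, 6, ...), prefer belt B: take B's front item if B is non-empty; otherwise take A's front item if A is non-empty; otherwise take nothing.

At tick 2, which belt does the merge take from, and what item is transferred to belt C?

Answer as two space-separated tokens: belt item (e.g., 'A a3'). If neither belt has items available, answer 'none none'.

Tick 1: prefer A, take bolt from A; A=[reel,spool,quill,nail] B=[peg,lathe,joint,shaft,iron,valve] C=[bolt]
Tick 2: prefer B, take peg from B; A=[reel,spool,quill,nail] B=[lathe,joint,shaft,iron,valve] C=[bolt,peg]

Answer: B peg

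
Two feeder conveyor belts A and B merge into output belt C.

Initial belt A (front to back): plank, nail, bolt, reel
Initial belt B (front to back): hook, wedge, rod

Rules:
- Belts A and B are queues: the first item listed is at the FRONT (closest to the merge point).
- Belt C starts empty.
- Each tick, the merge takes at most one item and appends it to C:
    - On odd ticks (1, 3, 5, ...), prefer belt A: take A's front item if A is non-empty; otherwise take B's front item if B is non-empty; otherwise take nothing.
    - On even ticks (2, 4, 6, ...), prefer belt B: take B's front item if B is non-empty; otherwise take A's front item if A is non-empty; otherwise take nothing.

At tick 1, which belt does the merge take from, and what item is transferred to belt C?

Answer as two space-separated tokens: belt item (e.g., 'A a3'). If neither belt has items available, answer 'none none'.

Tick 1: prefer A, take plank from A; A=[nail,bolt,reel] B=[hook,wedge,rod] C=[plank]

Answer: A plank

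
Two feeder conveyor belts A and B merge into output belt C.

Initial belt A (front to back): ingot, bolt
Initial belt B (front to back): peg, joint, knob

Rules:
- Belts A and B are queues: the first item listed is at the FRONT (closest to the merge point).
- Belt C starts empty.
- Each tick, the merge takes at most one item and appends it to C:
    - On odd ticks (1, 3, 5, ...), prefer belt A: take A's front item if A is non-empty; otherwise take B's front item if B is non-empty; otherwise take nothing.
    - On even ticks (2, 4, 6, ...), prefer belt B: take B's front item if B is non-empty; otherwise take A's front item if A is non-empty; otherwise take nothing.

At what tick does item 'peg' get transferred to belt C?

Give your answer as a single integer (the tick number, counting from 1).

Tick 1: prefer A, take ingot from A; A=[bolt] B=[peg,joint,knob] C=[ingot]
Tick 2: prefer B, take peg from B; A=[bolt] B=[joint,knob] C=[ingot,peg]

Answer: 2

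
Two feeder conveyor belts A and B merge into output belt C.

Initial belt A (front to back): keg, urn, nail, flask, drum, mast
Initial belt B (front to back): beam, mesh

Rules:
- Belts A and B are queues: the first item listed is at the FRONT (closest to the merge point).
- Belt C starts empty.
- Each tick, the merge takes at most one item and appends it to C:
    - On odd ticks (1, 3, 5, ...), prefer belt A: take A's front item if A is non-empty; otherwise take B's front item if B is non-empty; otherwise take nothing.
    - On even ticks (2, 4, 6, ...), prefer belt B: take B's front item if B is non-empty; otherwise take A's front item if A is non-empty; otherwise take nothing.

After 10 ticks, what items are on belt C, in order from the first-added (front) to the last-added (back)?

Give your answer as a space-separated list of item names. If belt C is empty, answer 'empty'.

Answer: keg beam urn mesh nail flask drum mast

Derivation:
Tick 1: prefer A, take keg from A; A=[urn,nail,flask,drum,mast] B=[beam,mesh] C=[keg]
Tick 2: prefer B, take beam from B; A=[urn,nail,flask,drum,mast] B=[mesh] C=[keg,beam]
Tick 3: prefer A, take urn from A; A=[nail,flask,drum,mast] B=[mesh] C=[keg,beam,urn]
Tick 4: prefer B, take mesh from B; A=[nail,flask,drum,mast] B=[-] C=[keg,beam,urn,mesh]
Tick 5: prefer A, take nail from A; A=[flask,drum,mast] B=[-] C=[keg,beam,urn,mesh,nail]
Tick 6: prefer B, take flask from A; A=[drum,mast] B=[-] C=[keg,beam,urn,mesh,nail,flask]
Tick 7: prefer A, take drum from A; A=[mast] B=[-] C=[keg,beam,urn,mesh,nail,flask,drum]
Tick 8: prefer B, take mast from A; A=[-] B=[-] C=[keg,beam,urn,mesh,nail,flask,drum,mast]
Tick 9: prefer A, both empty, nothing taken; A=[-] B=[-] C=[keg,beam,urn,mesh,nail,flask,drum,mast]
Tick 10: prefer B, both empty, nothing taken; A=[-] B=[-] C=[keg,beam,urn,mesh,nail,flask,drum,mast]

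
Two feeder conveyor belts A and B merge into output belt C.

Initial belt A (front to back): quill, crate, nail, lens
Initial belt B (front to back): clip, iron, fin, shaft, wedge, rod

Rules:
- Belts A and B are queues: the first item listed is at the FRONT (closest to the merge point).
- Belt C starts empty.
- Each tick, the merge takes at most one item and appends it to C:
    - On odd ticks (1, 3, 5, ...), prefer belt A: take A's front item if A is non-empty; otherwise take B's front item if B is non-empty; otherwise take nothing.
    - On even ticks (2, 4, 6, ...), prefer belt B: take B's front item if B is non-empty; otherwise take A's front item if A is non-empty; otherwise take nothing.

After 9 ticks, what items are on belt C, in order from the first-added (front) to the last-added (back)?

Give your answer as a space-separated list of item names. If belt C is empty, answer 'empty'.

Tick 1: prefer A, take quill from A; A=[crate,nail,lens] B=[clip,iron,fin,shaft,wedge,rod] C=[quill]
Tick 2: prefer B, take clip from B; A=[crate,nail,lens] B=[iron,fin,shaft,wedge,rod] C=[quill,clip]
Tick 3: prefer A, take crate from A; A=[nail,lens] B=[iron,fin,shaft,wedge,rod] C=[quill,clip,crate]
Tick 4: prefer B, take iron from B; A=[nail,lens] B=[fin,shaft,wedge,rod] C=[quill,clip,crate,iron]
Tick 5: prefer A, take nail from A; A=[lens] B=[fin,shaft,wedge,rod] C=[quill,clip,crate,iron,nail]
Tick 6: prefer B, take fin from B; A=[lens] B=[shaft,wedge,rod] C=[quill,clip,crate,iron,nail,fin]
Tick 7: prefer A, take lens from A; A=[-] B=[shaft,wedge,rod] C=[quill,clip,crate,iron,nail,fin,lens]
Tick 8: prefer B, take shaft from B; A=[-] B=[wedge,rod] C=[quill,clip,crate,iron,nail,fin,lens,shaft]
Tick 9: prefer A, take wedge from B; A=[-] B=[rod] C=[quill,clip,crate,iron,nail,fin,lens,shaft,wedge]

Answer: quill clip crate iron nail fin lens shaft wedge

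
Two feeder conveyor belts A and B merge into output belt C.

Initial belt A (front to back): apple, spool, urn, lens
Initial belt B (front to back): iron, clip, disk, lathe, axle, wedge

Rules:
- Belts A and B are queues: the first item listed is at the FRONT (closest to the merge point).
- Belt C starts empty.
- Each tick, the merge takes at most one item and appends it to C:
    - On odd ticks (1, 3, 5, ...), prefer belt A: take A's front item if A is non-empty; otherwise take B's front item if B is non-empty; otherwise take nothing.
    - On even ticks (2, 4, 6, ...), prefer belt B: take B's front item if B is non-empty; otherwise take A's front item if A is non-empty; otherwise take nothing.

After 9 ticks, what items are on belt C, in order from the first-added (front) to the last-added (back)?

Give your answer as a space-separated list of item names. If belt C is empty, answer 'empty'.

Tick 1: prefer A, take apple from A; A=[spool,urn,lens] B=[iron,clip,disk,lathe,axle,wedge] C=[apple]
Tick 2: prefer B, take iron from B; A=[spool,urn,lens] B=[clip,disk,lathe,axle,wedge] C=[apple,iron]
Tick 3: prefer A, take spool from A; A=[urn,lens] B=[clip,disk,lathe,axle,wedge] C=[apple,iron,spool]
Tick 4: prefer B, take clip from B; A=[urn,lens] B=[disk,lathe,axle,wedge] C=[apple,iron,spool,clip]
Tick 5: prefer A, take urn from A; A=[lens] B=[disk,lathe,axle,wedge] C=[apple,iron,spool,clip,urn]
Tick 6: prefer B, take disk from B; A=[lens] B=[lathe,axle,wedge] C=[apple,iron,spool,clip,urn,disk]
Tick 7: prefer A, take lens from A; A=[-] B=[lathe,axle,wedge] C=[apple,iron,spool,clip,urn,disk,lens]
Tick 8: prefer B, take lathe from B; A=[-] B=[axle,wedge] C=[apple,iron,spool,clip,urn,disk,lens,lathe]
Tick 9: prefer A, take axle from B; A=[-] B=[wedge] C=[apple,iron,spool,clip,urn,disk,lens,lathe,axle]

Answer: apple iron spool clip urn disk lens lathe axle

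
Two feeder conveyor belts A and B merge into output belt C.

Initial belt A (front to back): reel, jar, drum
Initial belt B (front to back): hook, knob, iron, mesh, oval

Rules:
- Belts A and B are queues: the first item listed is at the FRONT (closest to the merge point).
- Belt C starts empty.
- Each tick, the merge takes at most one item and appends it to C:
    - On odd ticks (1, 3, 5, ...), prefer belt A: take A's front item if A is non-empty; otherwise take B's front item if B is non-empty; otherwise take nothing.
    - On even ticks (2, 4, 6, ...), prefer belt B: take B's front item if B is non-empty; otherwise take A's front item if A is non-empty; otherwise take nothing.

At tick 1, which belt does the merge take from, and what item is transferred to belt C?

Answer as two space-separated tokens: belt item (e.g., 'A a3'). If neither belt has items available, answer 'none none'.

Answer: A reel

Derivation:
Tick 1: prefer A, take reel from A; A=[jar,drum] B=[hook,knob,iron,mesh,oval] C=[reel]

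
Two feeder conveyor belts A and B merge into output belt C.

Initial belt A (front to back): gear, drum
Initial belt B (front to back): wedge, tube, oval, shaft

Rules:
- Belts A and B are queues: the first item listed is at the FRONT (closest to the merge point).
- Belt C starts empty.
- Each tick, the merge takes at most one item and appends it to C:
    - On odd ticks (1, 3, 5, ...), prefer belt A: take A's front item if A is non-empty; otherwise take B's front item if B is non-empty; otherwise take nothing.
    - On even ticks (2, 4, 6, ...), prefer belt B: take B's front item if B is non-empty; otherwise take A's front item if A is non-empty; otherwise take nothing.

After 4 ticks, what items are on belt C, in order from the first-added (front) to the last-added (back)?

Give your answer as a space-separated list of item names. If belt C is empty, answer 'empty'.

Answer: gear wedge drum tube

Derivation:
Tick 1: prefer A, take gear from A; A=[drum] B=[wedge,tube,oval,shaft] C=[gear]
Tick 2: prefer B, take wedge from B; A=[drum] B=[tube,oval,shaft] C=[gear,wedge]
Tick 3: prefer A, take drum from A; A=[-] B=[tube,oval,shaft] C=[gear,wedge,drum]
Tick 4: prefer B, take tube from B; A=[-] B=[oval,shaft] C=[gear,wedge,drum,tube]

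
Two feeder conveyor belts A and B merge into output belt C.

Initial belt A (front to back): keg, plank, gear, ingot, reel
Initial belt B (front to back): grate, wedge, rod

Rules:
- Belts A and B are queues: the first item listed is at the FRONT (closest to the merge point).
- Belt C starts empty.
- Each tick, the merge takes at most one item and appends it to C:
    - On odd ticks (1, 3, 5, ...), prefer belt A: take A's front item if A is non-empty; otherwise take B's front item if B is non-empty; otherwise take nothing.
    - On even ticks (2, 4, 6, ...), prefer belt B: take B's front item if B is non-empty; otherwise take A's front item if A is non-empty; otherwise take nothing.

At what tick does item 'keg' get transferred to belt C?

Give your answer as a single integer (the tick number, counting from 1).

Tick 1: prefer A, take keg from A; A=[plank,gear,ingot,reel] B=[grate,wedge,rod] C=[keg]

Answer: 1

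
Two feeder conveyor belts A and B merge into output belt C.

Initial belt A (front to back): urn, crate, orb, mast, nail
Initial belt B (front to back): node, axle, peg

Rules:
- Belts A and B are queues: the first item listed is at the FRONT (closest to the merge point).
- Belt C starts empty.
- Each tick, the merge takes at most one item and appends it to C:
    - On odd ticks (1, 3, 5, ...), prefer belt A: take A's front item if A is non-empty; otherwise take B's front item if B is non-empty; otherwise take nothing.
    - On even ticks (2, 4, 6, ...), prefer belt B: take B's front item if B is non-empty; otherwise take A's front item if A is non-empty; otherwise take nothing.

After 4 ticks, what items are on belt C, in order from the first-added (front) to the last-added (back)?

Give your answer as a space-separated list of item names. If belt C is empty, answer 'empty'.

Tick 1: prefer A, take urn from A; A=[crate,orb,mast,nail] B=[node,axle,peg] C=[urn]
Tick 2: prefer B, take node from B; A=[crate,orb,mast,nail] B=[axle,peg] C=[urn,node]
Tick 3: prefer A, take crate from A; A=[orb,mast,nail] B=[axle,peg] C=[urn,node,crate]
Tick 4: prefer B, take axle from B; A=[orb,mast,nail] B=[peg] C=[urn,node,crate,axle]

Answer: urn node crate axle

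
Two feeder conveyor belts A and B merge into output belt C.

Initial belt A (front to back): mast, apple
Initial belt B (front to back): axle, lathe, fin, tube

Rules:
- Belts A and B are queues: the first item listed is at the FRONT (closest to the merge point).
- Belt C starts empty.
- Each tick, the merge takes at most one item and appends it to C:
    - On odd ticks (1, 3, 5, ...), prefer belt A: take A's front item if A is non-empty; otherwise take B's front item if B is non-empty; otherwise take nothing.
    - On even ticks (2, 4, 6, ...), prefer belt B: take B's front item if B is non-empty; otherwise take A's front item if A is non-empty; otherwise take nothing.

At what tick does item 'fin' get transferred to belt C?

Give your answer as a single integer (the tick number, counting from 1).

Tick 1: prefer A, take mast from A; A=[apple] B=[axle,lathe,fin,tube] C=[mast]
Tick 2: prefer B, take axle from B; A=[apple] B=[lathe,fin,tube] C=[mast,axle]
Tick 3: prefer A, take apple from A; A=[-] B=[lathe,fin,tube] C=[mast,axle,apple]
Tick 4: prefer B, take lathe from B; A=[-] B=[fin,tube] C=[mast,axle,apple,lathe]
Tick 5: prefer A, take fin from B; A=[-] B=[tube] C=[mast,axle,apple,lathe,fin]

Answer: 5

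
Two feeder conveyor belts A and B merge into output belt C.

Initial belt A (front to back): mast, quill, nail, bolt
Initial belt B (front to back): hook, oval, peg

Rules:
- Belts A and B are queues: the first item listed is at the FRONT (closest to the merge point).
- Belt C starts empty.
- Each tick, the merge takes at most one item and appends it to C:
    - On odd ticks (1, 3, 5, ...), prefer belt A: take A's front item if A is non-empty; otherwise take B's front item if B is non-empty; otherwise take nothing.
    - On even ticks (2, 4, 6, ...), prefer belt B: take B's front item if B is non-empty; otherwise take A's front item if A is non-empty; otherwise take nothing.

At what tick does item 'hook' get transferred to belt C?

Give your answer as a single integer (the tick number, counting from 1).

Tick 1: prefer A, take mast from A; A=[quill,nail,bolt] B=[hook,oval,peg] C=[mast]
Tick 2: prefer B, take hook from B; A=[quill,nail,bolt] B=[oval,peg] C=[mast,hook]

Answer: 2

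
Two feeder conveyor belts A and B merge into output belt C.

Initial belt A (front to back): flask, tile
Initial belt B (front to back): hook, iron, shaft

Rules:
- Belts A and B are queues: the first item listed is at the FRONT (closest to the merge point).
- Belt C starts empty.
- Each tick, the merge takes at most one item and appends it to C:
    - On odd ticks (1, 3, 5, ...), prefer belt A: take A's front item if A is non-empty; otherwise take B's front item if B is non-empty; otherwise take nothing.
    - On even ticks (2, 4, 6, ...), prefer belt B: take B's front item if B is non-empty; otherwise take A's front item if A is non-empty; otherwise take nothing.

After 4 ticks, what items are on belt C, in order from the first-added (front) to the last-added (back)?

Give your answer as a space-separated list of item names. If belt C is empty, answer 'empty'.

Answer: flask hook tile iron

Derivation:
Tick 1: prefer A, take flask from A; A=[tile] B=[hook,iron,shaft] C=[flask]
Tick 2: prefer B, take hook from B; A=[tile] B=[iron,shaft] C=[flask,hook]
Tick 3: prefer A, take tile from A; A=[-] B=[iron,shaft] C=[flask,hook,tile]
Tick 4: prefer B, take iron from B; A=[-] B=[shaft] C=[flask,hook,tile,iron]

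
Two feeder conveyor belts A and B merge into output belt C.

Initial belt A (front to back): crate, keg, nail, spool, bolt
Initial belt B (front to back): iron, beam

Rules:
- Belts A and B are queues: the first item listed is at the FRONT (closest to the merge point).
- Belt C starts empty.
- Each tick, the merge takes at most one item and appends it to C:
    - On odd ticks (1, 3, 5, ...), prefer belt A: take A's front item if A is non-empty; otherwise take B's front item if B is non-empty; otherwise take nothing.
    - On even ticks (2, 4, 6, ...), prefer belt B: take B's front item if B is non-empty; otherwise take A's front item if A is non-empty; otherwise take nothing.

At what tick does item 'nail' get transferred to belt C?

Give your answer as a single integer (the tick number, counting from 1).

Answer: 5

Derivation:
Tick 1: prefer A, take crate from A; A=[keg,nail,spool,bolt] B=[iron,beam] C=[crate]
Tick 2: prefer B, take iron from B; A=[keg,nail,spool,bolt] B=[beam] C=[crate,iron]
Tick 3: prefer A, take keg from A; A=[nail,spool,bolt] B=[beam] C=[crate,iron,keg]
Tick 4: prefer B, take beam from B; A=[nail,spool,bolt] B=[-] C=[crate,iron,keg,beam]
Tick 5: prefer A, take nail from A; A=[spool,bolt] B=[-] C=[crate,iron,keg,beam,nail]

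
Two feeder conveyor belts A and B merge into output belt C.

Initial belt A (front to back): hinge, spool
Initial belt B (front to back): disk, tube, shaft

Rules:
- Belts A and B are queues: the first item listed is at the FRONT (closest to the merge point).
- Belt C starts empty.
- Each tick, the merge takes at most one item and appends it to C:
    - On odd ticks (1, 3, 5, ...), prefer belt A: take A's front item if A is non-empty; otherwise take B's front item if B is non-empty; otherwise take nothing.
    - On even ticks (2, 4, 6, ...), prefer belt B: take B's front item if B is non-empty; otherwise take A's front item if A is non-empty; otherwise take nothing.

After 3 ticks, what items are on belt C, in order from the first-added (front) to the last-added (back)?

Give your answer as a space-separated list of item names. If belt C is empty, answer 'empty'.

Answer: hinge disk spool

Derivation:
Tick 1: prefer A, take hinge from A; A=[spool] B=[disk,tube,shaft] C=[hinge]
Tick 2: prefer B, take disk from B; A=[spool] B=[tube,shaft] C=[hinge,disk]
Tick 3: prefer A, take spool from A; A=[-] B=[tube,shaft] C=[hinge,disk,spool]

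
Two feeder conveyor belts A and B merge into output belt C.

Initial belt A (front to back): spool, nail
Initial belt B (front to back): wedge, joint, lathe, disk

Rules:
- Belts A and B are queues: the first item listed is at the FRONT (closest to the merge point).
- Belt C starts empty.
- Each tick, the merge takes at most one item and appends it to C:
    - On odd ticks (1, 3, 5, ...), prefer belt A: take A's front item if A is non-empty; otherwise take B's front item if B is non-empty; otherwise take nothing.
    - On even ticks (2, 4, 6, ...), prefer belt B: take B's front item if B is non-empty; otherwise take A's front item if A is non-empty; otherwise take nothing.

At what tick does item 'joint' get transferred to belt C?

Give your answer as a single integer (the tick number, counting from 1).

Tick 1: prefer A, take spool from A; A=[nail] B=[wedge,joint,lathe,disk] C=[spool]
Tick 2: prefer B, take wedge from B; A=[nail] B=[joint,lathe,disk] C=[spool,wedge]
Tick 3: prefer A, take nail from A; A=[-] B=[joint,lathe,disk] C=[spool,wedge,nail]
Tick 4: prefer B, take joint from B; A=[-] B=[lathe,disk] C=[spool,wedge,nail,joint]

Answer: 4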